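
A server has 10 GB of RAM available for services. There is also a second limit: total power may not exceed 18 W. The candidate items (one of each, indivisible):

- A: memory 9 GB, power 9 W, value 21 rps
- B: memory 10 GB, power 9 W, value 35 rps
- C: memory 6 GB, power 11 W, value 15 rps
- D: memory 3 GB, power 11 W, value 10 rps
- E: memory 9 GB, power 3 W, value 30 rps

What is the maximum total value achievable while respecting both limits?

Feasible sets respecting both limits:
- B: memory 10, power 9, value 35
- E: memory 9, power 3, value 30
- A: memory 9, power 9, value 21
Best: 35 rps.

35 rps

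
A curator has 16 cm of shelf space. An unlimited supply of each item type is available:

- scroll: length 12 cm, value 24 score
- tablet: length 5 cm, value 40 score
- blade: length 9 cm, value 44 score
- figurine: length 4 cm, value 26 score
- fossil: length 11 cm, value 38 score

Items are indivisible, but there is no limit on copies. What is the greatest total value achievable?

Best value-per-unit is tablet at 40/5, and filling with it alone uses length 3×5=15. No mix of the others beats 3×40 = 120.

120 score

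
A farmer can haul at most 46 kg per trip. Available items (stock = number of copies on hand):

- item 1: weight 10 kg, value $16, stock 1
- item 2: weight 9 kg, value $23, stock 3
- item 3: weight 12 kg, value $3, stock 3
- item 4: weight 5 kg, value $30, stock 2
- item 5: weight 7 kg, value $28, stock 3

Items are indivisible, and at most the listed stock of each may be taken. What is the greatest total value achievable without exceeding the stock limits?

Best selections within weight 46 and stock limits:
- 1×item 2 + 2×item 4 + 3×item 5: weight 40, value 167
- 2×item 2 + 2×item 4 + 2×item 5: weight 42, value 162
- 1×item 1 + 2×item 4 + 3×item 5: weight 41, value 160
- 2×item 2 + 1×item 4 + 3×item 5: weight 44, value 160
Best: $167.

$167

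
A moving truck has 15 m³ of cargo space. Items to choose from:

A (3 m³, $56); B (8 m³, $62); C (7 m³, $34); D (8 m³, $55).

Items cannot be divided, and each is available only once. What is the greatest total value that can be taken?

$118

Check high-value combinations within 15 m³:
- A+B: volume 3+8=11, value 56+62=118
- A+D: volume 3+8=11, value 56+55=111
- B+C: volume 8+7=15, value 62+34=96
Best: $118.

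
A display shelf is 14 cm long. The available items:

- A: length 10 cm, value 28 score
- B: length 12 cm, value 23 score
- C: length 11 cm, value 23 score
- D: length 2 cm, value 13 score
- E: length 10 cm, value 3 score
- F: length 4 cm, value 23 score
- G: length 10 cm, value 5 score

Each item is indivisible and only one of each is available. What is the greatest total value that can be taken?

51 score

Check high-value combinations within 14 cm:
- A+F: length 10+4=14, value 28+23=51
- A+D: length 10+2=12, value 28+13=41
- D+F: length 2+4=6, value 13+23=36
- C+D: length 11+2=13, value 23+13=36
- B+D: length 12+2=14, value 23+13=36
Best: 51 score.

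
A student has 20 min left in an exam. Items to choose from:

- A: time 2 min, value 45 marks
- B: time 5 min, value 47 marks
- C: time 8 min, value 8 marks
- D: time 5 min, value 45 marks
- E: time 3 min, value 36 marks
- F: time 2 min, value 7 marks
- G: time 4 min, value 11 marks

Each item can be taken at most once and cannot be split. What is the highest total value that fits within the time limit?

Check high-value combinations within 20 min:
- A+B+D+E+G: time 2+5+5+3+4=19, value 45+47+45+36+11=184
- A+B+D+E+F: time 2+5+5+3+2=17, value 45+47+45+36+7=180
- A+B+D+E: time 2+5+5+3=15, value 45+47+45+36=173
- A+B+D+F+G: time 2+5+5+2+4=18, value 45+47+45+7+11=155
- A+B+D+G: time 2+5+5+4=16, value 45+47+45+11=148
Best: 184 marks.

184 marks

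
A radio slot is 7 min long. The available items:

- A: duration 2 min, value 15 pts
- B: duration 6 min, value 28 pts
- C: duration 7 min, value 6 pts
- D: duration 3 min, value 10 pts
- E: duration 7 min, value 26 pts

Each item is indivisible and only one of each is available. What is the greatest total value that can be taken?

28 pts

Check high-value combinations within 7 min:
- B: duration 6, value 28
- E: duration 7, value 26
- A+D: duration 2+3=5, value 15+10=25
- A: duration 2, value 15
- D: duration 3, value 10
Best: 28 pts.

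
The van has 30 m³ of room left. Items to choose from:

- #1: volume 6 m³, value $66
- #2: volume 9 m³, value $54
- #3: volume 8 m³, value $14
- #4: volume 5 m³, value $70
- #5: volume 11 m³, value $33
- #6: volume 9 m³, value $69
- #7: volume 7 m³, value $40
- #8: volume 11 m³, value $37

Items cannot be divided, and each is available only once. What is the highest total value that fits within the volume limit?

Check high-value combinations within 30 m³:
- #1+#2+#4+#6: volume 6+9+5+9=29, value 66+54+70+69=259
- #1+#4+#6+#7: volume 6+5+9+7=27, value 66+70+69+40=245
- #2+#4+#6+#7: volume 9+5+9+7=30, value 54+70+69+40=233
- #1+#2+#4+#7: volume 6+9+5+7=27, value 66+54+70+40=230
Best: $259.

$259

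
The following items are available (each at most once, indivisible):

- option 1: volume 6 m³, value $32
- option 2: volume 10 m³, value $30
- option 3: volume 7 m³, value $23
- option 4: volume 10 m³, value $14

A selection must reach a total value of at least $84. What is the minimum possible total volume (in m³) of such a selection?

23

Subsets with value ≥ 84, sorted by total volume:
- option 1+option 2+option 3: volume 23, value 85
- option 1+option 2+option 3+option 4: volume 33, value 99
Minimum volume: 23 m³.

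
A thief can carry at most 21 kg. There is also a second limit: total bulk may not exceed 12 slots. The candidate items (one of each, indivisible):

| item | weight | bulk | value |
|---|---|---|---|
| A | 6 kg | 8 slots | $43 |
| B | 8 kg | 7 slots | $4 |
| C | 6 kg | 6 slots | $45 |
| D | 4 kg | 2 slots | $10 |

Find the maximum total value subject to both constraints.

$55

Feasible sets respecting both limits:
- C+D: weight 10, bulk 8, value 55
- A+D: weight 10, bulk 10, value 53
- C: weight 6, bulk 6, value 45
- A: weight 6, bulk 8, value 43
Best: $55.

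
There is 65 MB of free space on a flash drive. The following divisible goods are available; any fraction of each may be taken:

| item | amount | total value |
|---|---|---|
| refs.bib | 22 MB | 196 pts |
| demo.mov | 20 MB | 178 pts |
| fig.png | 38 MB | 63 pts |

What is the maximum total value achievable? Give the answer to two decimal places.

412.13

Take in order of value per unit:
- refs.bib (196/22 per unit): all 22 → value 196, running total 196.00
- demo.mov (178/20 per unit): all 20 → value 178, running total 374.00
- fig.png (63/38 per unit): 23 of 38 → value 23×63/38 = 38.1316, running total 412.13
Total 412.13.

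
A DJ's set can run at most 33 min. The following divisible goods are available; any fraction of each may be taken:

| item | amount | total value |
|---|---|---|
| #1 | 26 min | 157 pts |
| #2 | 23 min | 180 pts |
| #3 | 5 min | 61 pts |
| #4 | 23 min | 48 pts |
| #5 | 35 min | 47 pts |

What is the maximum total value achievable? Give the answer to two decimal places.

271.19

Take in order of value per unit:
- #3 (61/5 per unit): all 5 → value 61, running total 61.00
- #2 (180/23 per unit): all 23 → value 180, running total 241.00
- #1 (157/26 per unit): 5 of 26 → value 5×157/26 = 30.1923, running total 271.19
Total 271.19.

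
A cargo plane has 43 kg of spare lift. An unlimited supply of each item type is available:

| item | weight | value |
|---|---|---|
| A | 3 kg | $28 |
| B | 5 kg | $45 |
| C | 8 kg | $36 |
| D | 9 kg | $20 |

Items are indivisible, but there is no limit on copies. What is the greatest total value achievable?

$398

Best value-per-unit is A at 28/3; filling with it alone gives 14×28 = 392.
Optimal mix: 11×A + 2×B → weight 43, value 398.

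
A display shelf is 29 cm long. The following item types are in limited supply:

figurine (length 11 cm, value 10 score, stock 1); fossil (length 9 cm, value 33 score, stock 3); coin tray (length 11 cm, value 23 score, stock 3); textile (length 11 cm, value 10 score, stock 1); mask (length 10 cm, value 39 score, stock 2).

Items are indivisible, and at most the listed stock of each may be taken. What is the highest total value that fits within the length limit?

Best selections within length 29 and stock limits:
- 1×fossil + 2×mask: length 29, value 111
- 2×fossil + 1×mask: length 28, value 105
- 3×fossil: length 27, value 99
- 2×fossil + 1×coin tray: length 29, value 89
Best: 111 score.

111 score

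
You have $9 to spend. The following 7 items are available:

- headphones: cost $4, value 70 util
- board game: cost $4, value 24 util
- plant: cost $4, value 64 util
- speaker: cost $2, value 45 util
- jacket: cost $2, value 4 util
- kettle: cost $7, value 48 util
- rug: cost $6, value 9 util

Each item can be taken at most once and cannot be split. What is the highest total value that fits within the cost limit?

134 util

Check high-value combinations within $9:
- headphones+plant: cost 4+4=8, value 70+64=134
- headphones+speaker+jacket: cost 4+2+2=8, value 70+45+4=119
- headphones+speaker: cost 4+2=6, value 70+45=115
- plant+speaker+jacket: cost 4+2+2=8, value 64+45+4=113
Best: 134 util.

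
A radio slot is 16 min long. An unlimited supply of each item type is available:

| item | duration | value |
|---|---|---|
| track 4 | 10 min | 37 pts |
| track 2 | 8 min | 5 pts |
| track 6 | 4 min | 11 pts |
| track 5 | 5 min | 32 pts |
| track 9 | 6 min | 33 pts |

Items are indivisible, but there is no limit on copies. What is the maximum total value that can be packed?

97 pts

Best value-per-unit is track 5 at 32/5; filling with it alone gives 3×32 = 96.
Optimal mix: 2×track 5 + 1×track 9 → duration 16, value 97.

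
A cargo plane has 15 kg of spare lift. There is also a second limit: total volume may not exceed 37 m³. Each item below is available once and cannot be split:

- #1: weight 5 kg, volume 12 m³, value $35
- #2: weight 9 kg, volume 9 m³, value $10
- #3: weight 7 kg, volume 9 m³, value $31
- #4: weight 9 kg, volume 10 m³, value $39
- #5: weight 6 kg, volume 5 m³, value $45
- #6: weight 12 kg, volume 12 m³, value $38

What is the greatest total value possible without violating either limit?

$84

Feasible sets respecting both limits:
- #4+#5: weight 15, volume 15, value 84
- #1+#5: weight 11, volume 17, value 80
- #3+#5: weight 13, volume 14, value 76
Best: $84.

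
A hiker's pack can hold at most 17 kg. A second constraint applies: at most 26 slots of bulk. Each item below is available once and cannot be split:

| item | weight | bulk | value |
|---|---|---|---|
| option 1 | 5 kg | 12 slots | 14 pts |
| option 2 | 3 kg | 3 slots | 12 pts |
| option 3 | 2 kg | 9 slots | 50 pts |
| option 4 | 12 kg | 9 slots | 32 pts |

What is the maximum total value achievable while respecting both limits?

94 pts

Feasible sets respecting both limits:
- option 2+option 3+option 4: weight 17, bulk 21, value 94
- option 3+option 4: weight 14, bulk 18, value 82
- option 1+option 2+option 3: weight 10, bulk 24, value 76
- option 1+option 3: weight 7, bulk 21, value 64
Best: 94 pts.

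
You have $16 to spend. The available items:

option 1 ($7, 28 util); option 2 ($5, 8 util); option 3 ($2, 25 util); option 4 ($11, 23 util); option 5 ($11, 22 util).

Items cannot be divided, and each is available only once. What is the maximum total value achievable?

61 util

Check high-value combinations within $16:
- option 1+option 2+option 3: cost 7+5+2=14, value 28+8+25=61
- option 1+option 3: cost 7+2=9, value 28+25=53
- option 3+option 4: cost 2+11=13, value 25+23=48
Best: 61 util.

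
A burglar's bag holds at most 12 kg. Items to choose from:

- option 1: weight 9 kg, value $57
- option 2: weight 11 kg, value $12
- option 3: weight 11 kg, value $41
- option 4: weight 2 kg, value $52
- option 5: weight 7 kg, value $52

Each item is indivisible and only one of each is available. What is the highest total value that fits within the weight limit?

$109

Check high-value combinations within 12 kg:
- option 1+option 4: weight 9+2=11, value 57+52=109
- option 4+option 5: weight 2+7=9, value 52+52=104
- option 1: weight 9, value 57
Best: $109.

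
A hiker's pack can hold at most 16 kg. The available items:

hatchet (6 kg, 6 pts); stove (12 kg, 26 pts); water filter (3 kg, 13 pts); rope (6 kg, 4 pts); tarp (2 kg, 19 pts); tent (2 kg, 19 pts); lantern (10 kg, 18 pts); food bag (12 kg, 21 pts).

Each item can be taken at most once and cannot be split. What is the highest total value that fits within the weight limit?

64 pts

Check high-value combinations within 16 kg:
- stove+tarp+tent: weight 12+2+2=16, value 26+19+19=64
- tarp+tent+food bag: weight 2+2+12=16, value 19+19+21=59
- hatchet+water filter+tarp+tent: weight 6+3+2+2=13, value 6+13+19+19=57
- tarp+tent+lantern: weight 2+2+10=14, value 19+19+18=56
- water filter+rope+tarp+tent: weight 3+6+2+2=13, value 13+4+19+19=55
Best: 64 pts.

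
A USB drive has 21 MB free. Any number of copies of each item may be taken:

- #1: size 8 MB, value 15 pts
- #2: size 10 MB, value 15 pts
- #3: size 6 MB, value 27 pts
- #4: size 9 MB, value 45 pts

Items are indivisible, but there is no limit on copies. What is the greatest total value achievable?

99 pts

Best value-per-unit is #4 at 45/9; filling with it alone gives 2×45 = 90.
Optimal mix: 2×#3 + 1×#4 → size 21, value 99.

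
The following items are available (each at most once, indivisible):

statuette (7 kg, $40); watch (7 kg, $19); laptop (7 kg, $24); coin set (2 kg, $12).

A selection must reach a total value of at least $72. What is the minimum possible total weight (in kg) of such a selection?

Subsets with value ≥ 72, sorted by total weight:
- statuette+laptop+coin set: weight 16, value 76
- statuette+watch+laptop: weight 21, value 83
- statuette+watch+laptop+coin set: weight 23, value 95
Minimum weight: 16 kg.

16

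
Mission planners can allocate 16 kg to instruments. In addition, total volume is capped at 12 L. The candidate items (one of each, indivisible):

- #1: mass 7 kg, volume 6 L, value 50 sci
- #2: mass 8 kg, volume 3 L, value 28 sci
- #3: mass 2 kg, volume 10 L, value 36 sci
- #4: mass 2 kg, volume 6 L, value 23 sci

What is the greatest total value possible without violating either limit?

78 sci

Feasible sets respecting both limits:
- #1+#2: mass 15, volume 9, value 78
- #1+#4: mass 9, volume 12, value 73
- #2+#4: mass 10, volume 9, value 51
Best: 78 sci.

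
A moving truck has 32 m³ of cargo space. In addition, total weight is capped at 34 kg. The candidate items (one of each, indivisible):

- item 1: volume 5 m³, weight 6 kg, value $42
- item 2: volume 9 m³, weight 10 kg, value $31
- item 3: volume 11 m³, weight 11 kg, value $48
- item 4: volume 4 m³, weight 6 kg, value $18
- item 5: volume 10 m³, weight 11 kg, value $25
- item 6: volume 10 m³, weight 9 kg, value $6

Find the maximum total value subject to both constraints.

Feasible sets respecting both limits:
- item 1+item 2+item 3+item 4: volume 29, weight 33, value 139
- item 1+item 3+item 4+item 5: volume 30, weight 34, value 133
- item 1+item 2+item 3: volume 25, weight 27, value 121
- item 1+item 2+item 4+item 5: volume 28, weight 33, value 116
Best: $139.

$139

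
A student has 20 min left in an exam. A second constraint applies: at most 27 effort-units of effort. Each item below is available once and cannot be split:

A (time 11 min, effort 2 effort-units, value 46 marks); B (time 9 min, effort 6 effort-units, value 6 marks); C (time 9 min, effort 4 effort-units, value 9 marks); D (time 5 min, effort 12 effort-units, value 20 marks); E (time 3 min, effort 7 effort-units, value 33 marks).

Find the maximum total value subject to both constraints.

Feasible sets respecting both limits:
- A+D+E: time 19, effort 21, value 99
- A+E: time 14, effort 9, value 79
- A+D: time 16, effort 14, value 66
- C+D+E: time 17, effort 23, value 62
Best: 99 marks.

99 marks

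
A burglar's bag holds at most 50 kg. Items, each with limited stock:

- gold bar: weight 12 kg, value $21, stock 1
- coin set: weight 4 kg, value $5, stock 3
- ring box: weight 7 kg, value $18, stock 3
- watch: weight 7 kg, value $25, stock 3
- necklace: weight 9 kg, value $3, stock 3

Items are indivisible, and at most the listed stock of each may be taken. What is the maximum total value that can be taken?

Top feasible selections:
- 2×coin set + 3×ring box + 3×watch: weight 50, value 139
- 1×coin set + 3×ring box + 3×watch: weight 46, value 134
- 1×gold bar + 2×ring box + 3×watch: weight 47, value 132
- 3×ring box + 3×watch: weight 42, value 129
Best: $139.

$139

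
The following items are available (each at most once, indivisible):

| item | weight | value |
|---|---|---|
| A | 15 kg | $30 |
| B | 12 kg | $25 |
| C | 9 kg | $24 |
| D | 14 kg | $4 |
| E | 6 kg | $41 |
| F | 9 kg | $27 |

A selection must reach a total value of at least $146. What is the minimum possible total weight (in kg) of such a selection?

51

Subsets with value ≥ 146, sorted by total weight:
- A+B+C+E+F: weight 51, value 147
- A+B+C+D+E+F: weight 65, value 151
Minimum weight: 51 kg.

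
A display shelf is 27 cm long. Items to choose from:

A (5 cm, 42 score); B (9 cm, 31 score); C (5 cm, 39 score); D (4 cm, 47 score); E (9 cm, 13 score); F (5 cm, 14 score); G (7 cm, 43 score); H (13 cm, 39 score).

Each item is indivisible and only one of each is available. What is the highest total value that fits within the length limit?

This is a 0/1 knapsack; check combinations near the capacity.
- A+C+D+F+G: length 5+5+4+5+7=26, value 42+39+47+14+43=185
- A+C+D+G: length 5+5+4+7=21, value 42+39+47+43=171
- A+C+D+H: length 5+5+4+13=27, value 42+39+47+39=167
- A+B+D+G: length 5+9+4+7=25, value 42+31+47+43=163
Best: 185 score.

185 score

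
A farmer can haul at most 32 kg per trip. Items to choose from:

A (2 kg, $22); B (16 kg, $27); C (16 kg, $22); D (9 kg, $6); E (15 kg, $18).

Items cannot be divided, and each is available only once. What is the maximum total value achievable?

$55

Check high-value combinations within 32 kg:
- A+B+D: weight 2+16+9=27, value 22+27+6=55
- A+C+D: weight 2+16+9=27, value 22+22+6=50
- A+B: weight 2+16=18, value 22+27=49
- B+C: weight 16+16=32, value 27+22=49
- A+D+E: weight 2+9+15=26, value 22+6+18=46
Best: $55.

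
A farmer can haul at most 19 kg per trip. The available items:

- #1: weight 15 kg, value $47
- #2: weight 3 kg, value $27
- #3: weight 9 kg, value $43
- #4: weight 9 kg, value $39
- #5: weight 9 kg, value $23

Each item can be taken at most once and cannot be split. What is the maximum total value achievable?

Check high-value combinations within 19 kg:
- #3+#4: weight 9+9=18, value 43+39=82
- #1+#2: weight 15+3=18, value 47+27=74
- #2+#3: weight 3+9=12, value 27+43=70
- #2+#4: weight 3+9=12, value 27+39=66
Best: $82.

$82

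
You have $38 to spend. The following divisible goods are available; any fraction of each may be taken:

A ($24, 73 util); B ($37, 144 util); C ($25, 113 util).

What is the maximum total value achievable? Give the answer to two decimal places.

163.59

Take in order of value per unit:
- C (113/25 per unit): all 25 → value 113, running total 113.00
- B (144/37 per unit): 13 of 37 → value 13×144/37 = 50.5946, running total 163.59
Total 163.59.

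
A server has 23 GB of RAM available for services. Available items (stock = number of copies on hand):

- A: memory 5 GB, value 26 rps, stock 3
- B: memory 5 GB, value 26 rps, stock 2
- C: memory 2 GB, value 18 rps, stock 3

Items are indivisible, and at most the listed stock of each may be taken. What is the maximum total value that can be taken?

132 rps

Top feasible selections:
- 1×A + 2×B + 3×C: memory 21, value 132
- 2×A + 1×B + 3×C: memory 21, value 132
- 3×A + 3×C: memory 21, value 132
- 2×A + 2×B + 1×C: memory 22, value 122
Best: 132 rps.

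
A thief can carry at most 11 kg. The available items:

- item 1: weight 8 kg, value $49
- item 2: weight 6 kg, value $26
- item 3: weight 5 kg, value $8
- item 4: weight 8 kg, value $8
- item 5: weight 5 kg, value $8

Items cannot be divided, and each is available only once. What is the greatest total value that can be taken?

$49

This is a 0/1 knapsack; check combinations near the capacity.
- item 1: weight 8, value 49
- item 2+item 3: weight 6+5=11, value 26+8=34
- item 2+item 5: weight 6+5=11, value 26+8=34
- item 2: weight 6, value 26
Best: $49.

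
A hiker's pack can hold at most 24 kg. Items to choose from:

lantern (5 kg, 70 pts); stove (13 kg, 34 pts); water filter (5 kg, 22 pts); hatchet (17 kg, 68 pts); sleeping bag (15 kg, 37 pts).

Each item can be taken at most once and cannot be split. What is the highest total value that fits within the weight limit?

Check high-value combinations within 24 kg:
- lantern+hatchet: weight 5+17=22, value 70+68=138
- lantern+stove+water filter: weight 5+13+5=23, value 70+34+22=126
- lantern+sleeping bag: weight 5+15=20, value 70+37=107
- lantern+stove: weight 5+13=18, value 70+34=104
- lantern+water filter: weight 5+5=10, value 70+22=92
Best: 138 pts.

138 pts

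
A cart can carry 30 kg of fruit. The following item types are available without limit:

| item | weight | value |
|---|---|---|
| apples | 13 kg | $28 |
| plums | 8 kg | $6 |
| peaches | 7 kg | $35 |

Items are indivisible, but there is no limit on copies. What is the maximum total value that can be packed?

$140

Best value-per-unit is peaches at 35/7, and filling with it alone uses weight 4×7=28. No mix of the others beats 4×35 = 140.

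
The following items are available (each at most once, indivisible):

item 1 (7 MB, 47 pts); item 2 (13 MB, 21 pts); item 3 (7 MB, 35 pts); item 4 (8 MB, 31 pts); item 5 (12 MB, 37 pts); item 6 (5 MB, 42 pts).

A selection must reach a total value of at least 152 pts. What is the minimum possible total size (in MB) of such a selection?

27

Subsets with value ≥ 152, sorted by total size:
- item 1+item 3+item 4+item 6: size 27, value 155
- item 1+item 3+item 5+item 6: size 31, value 161
- item 1+item 4+item 5+item 6: size 32, value 157
Minimum size: 27 MB.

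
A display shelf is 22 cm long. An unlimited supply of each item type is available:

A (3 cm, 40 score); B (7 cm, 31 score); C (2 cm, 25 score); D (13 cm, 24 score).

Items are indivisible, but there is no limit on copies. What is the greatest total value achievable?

Best value-per-unit is A at 40/3; filling with it alone gives 7×40 = 280.
Optimal mix: 6×A + 2×C → length 22, value 290.

290 score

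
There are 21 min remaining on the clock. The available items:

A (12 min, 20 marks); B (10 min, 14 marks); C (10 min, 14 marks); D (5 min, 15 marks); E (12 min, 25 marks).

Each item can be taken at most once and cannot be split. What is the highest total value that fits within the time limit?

Check high-value combinations within 21 min:
- D+E: time 5+12=17, value 15+25=40
- A+D: time 12+5=17, value 20+15=35
- B+D: time 10+5=15, value 14+15=29
- C+D: time 10+5=15, value 14+15=29
Best: 40 marks.

40 marks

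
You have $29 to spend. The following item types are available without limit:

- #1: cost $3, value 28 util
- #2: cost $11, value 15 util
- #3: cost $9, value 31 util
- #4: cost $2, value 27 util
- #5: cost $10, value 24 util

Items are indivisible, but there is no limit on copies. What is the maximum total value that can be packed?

379 util

Best value-per-unit is #4 at 27/2; filling with it alone gives 14×27 = 378.
Optimal mix: 1×#1 + 13×#4 → cost 29, value 379.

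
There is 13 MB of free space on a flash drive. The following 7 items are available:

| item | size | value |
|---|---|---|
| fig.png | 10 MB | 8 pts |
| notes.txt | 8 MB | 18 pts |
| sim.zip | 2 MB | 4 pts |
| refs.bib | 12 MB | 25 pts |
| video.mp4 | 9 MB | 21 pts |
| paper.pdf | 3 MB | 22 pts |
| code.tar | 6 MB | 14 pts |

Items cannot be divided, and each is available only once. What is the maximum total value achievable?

This is a 0/1 knapsack; check combinations near the capacity.
- notes.txt+sim.zip+paper.pdf: size 8+2+3=13, value 18+4+22=44
- video.mp4+paper.pdf: size 9+3=12, value 21+22=43
- notes.txt+paper.pdf: size 8+3=11, value 18+22=40
Best: 44 pts.

44 pts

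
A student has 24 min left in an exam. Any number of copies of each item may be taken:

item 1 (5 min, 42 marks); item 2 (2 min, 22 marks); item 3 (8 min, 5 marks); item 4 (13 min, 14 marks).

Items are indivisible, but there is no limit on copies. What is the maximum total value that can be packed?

264 marks

Best value-per-unit is item 2 at 22/2, and filling with it alone uses time 12×2=24. No mix of the others beats 12×22 = 264.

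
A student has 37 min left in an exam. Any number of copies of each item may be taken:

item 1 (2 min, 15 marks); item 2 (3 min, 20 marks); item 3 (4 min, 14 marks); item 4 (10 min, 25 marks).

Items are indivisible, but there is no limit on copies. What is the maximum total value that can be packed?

Best value-per-unit is item 1 at 15/2; filling with it alone gives 18×15 = 270.
Optimal mix: 17×item 1 + 1×item 2 → time 37, value 275.

275 marks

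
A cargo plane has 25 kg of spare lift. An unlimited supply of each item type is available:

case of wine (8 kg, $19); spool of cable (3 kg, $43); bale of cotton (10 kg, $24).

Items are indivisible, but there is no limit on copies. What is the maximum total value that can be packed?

$344

Best value-per-unit is spool of cable at 43/3, and filling with it alone uses weight 8×3=24. No mix of the others beats 8×43 = 344.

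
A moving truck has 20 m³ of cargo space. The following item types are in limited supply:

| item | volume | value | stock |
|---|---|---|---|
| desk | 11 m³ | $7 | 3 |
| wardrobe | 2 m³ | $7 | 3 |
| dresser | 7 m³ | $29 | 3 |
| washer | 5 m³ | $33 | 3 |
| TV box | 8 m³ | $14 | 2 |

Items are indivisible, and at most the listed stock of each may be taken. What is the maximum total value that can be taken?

$113

Top feasible selections:
- 2×wardrobe + 3×washer: volume 19, value 113
- 1×wardrobe + 3×washer: volume 17, value 106
Best: $113.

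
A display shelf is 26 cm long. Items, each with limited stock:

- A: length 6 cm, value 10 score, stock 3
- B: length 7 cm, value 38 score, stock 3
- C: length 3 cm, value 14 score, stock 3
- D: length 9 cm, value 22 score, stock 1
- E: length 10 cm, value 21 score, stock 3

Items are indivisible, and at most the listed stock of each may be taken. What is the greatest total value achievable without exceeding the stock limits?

128 score

Top feasible selections:
- 3×B + 1×C: length 24, value 128
- 2×B + 3×C: length 23, value 118
- 3×B: length 21, value 114
- 1×A + 2×B + 2×C: length 26, value 114
Best: 128 score.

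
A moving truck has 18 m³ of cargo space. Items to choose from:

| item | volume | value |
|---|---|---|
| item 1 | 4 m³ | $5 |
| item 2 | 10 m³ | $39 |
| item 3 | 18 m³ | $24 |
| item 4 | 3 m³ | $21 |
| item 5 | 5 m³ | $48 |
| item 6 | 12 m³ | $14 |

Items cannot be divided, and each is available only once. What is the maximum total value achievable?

$108

Check high-value combinations within 18 m³:
- item 2+item 4+item 5: volume 10+3+5=18, value 39+21+48=108
- item 2+item 5: volume 10+5=15, value 39+48=87
- item 1+item 4+item 5: volume 4+3+5=12, value 5+21+48=74
- item 4+item 5: volume 3+5=8, value 21+48=69
- item 1+item 2+item 4: volume 4+10+3=17, value 5+39+21=65
Best: $108.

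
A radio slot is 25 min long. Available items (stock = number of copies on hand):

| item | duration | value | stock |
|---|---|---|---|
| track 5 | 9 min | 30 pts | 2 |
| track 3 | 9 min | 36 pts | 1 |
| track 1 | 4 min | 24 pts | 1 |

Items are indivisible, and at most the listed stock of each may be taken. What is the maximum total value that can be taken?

90 pts

Best selections within duration 25 and stock limits:
- 1×track 5 + 1×track 3 + 1×track 1: duration 22, value 90
- 2×track 5 + 1×track 1: duration 22, value 84
Best: 90 pts.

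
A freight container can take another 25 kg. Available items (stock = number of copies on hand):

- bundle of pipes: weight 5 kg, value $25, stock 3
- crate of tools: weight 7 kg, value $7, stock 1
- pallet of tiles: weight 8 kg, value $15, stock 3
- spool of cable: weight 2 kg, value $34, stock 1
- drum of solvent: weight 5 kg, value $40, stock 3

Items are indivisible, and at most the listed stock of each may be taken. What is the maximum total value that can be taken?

Best selections within weight 25 and stock limits:
- 1×bundle of pipes + 1×spool of cable + 3×drum of solvent: weight 22, value 179
- 2×bundle of pipes + 3×drum of solvent: weight 25, value 170
- 1×pallet of tiles + 1×spool of cable + 3×drum of solvent: weight 25, value 169
- 2×bundle of pipes + 1×spool of cable + 2×drum of solvent: weight 22, value 164
Best: $179.

$179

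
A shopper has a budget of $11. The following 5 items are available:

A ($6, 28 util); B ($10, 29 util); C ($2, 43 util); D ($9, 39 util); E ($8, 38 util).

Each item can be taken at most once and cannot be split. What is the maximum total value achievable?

Check high-value combinations within $11:
- C+D: cost 2+9=11, value 43+39=82
- C+E: cost 2+8=10, value 43+38=81
- A+C: cost 6+2=8, value 28+43=71
- C: cost 2, value 43
- D: cost 9, value 39
Best: 82 util.

82 util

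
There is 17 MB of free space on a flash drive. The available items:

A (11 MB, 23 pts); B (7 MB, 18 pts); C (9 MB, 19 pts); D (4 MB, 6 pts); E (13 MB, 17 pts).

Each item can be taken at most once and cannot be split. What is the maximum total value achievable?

37 pts

Check high-value combinations within 17 MB:
- B+C: size 7+9=16, value 18+19=37
- A+D: size 11+4=15, value 23+6=29
- C+D: size 9+4=13, value 19+6=25
- B+D: size 7+4=11, value 18+6=24
Best: 37 pts.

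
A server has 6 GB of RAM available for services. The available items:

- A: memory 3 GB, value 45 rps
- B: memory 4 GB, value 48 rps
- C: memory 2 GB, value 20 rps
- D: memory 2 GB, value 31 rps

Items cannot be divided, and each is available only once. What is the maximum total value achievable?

79 rps

Check high-value combinations within 6 GB:
- B+D: memory 4+2=6, value 48+31=79
- A+D: memory 3+2=5, value 45+31=76
- B+C: memory 4+2=6, value 48+20=68
- A+C: memory 3+2=5, value 45+20=65
Best: 79 rps.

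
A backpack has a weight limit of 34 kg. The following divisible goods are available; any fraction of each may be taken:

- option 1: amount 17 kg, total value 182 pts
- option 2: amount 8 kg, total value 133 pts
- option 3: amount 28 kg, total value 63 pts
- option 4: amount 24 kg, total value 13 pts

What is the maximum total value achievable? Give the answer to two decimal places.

Take in order of value per unit:
- option 2 (133/8 per unit): all 8 → value 133, running total 133.00
- option 1 (182/17 per unit): all 17 → value 182, running total 315.00
- option 3 (63/28 per unit): 9 of 28 → value 9×63/28 = 20.2500, running total 335.25
Total 335.25.

335.25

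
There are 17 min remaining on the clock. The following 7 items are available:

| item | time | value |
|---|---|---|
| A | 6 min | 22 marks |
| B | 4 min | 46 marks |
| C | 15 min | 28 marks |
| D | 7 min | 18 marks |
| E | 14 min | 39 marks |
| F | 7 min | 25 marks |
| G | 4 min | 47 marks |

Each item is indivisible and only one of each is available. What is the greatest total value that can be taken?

118 marks

Check high-value combinations within 17 min:
- B+F+G: time 4+7+4=15, value 46+25+47=118
- A+B+G: time 6+4+4=14, value 22+46+47=115
- B+D+G: time 4+7+4=15, value 46+18+47=111
Best: 118 marks.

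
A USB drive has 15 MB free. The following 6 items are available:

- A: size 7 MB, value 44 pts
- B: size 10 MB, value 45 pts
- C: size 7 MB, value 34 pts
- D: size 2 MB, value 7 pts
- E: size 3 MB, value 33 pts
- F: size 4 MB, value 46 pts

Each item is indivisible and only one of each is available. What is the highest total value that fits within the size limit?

123 pts

Check high-value combinations within 15 MB:
- A+E+F: size 7+3+4=14, value 44+33+46=123
- C+E+F: size 7+3+4=14, value 34+33+46=113
- A+D+F: size 7+2+4=13, value 44+7+46=97
- B+F: size 10+4=14, value 45+46=91
Best: 123 pts.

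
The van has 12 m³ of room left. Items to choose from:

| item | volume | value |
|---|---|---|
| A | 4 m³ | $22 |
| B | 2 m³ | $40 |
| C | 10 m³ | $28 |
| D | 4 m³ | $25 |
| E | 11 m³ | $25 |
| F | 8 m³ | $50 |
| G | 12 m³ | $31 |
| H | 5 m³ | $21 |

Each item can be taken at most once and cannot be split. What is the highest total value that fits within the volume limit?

$90

This is a 0/1 knapsack; check combinations near the capacity.
- B+F: volume 2+8=10, value 40+50=90
- A+B+D: volume 4+2+4=10, value 22+40+25=87
- B+D+H: volume 2+4+5=11, value 40+25+21=86
- A+B+H: volume 4+2+5=11, value 22+40+21=83
Best: $90.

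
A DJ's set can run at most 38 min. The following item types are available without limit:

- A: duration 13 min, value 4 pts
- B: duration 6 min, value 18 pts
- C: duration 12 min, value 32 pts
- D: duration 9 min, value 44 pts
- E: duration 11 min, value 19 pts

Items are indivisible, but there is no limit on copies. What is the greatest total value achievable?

Best value-per-unit is D at 44/9, and filling with it alone uses duration 4×9=36. No mix of the others beats 4×44 = 176.

176 pts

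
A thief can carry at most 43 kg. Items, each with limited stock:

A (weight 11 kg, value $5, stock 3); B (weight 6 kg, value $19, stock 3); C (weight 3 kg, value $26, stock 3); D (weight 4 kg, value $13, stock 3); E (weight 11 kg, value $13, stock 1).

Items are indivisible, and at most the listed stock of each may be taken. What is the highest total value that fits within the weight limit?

Best selections within weight 43 and stock limits:
- 3×B + 3×C + 3×D: weight 39, value 174
- 3×B + 3×C + 2×D: weight 35, value 161
- 3×B + 3×C + 1×D + 1×E: weight 42, value 161
Best: $174.

$174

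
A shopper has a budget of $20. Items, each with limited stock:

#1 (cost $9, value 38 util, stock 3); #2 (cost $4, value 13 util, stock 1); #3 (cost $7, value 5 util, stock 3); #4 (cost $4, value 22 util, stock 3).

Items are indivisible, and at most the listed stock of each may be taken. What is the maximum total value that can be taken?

82 util

Best selections within cost 20 and stock limits:
- 1×#1 + 2×#4: cost 17, value 82
- 1×#2 + 3×#4: cost 16, value 79
- 2×#1: cost 18, value 76
Best: 82 util.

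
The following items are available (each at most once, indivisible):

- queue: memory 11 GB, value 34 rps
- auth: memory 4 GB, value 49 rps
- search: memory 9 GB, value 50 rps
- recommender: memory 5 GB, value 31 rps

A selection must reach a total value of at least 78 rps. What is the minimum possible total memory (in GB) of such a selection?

9

Subsets with value ≥ 78, sorted by total memory:
- auth+recommender: memory 9, value 80
- auth+search: memory 13, value 99
- search+recommender: memory 14, value 81
Minimum memory: 9 GB.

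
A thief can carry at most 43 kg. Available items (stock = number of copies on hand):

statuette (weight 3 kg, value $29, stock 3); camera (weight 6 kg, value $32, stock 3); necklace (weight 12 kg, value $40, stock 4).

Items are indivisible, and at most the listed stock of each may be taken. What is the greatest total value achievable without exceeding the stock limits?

Top feasible selections:
- 3×statuette + 3×camera + 1×necklace: weight 39, value 223
- 2×statuette + 2×camera + 2×necklace: weight 42, value 202
Best: $223.

$223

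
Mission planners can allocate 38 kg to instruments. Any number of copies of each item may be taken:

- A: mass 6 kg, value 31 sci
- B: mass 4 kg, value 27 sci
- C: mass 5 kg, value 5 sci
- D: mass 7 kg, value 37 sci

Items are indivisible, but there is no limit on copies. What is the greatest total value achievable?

247 sci

Best value-per-unit is B at 27/4; filling with it alone gives 9×27 = 243.
Optimal mix: 1×A + 8×B → mass 38, value 247.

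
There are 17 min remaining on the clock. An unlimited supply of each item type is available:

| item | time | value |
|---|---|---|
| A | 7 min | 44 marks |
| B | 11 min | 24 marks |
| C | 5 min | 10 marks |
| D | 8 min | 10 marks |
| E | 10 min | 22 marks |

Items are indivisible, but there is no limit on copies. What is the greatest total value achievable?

Best value-per-unit is A at 44/7, and filling with it alone uses time 2×7=14. No mix of the others beats 2×44 = 88.

88 marks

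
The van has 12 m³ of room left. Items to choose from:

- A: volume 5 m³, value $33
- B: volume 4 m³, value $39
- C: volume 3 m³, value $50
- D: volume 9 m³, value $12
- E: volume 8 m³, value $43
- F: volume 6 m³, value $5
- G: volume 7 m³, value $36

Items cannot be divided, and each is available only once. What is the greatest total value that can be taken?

$122

Check high-value combinations within 12 m³:
- A+B+C: volume 5+4+3=12, value 33+39+50=122
- C+E: volume 3+8=11, value 50+43=93
- B+C: volume 4+3=7, value 39+50=89
- C+G: volume 3+7=10, value 50+36=86
Best: $122.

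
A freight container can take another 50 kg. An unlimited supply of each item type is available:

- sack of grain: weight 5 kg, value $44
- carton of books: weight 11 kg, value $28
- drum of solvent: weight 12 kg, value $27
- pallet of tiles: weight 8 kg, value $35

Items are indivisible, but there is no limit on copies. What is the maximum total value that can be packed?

$440

Best value-per-unit is sack of grain at 44/5, and filling with it alone uses weight 10×5=50. No mix of the others beats 10×44 = 440.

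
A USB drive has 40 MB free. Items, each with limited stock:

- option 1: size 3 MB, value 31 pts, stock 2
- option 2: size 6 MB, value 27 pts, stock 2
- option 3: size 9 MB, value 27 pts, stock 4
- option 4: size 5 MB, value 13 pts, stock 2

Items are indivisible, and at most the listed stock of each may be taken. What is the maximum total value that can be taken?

Best selections within size 40 and stock limits:
- 2×option 1 + 2×option 2 + 2×option 3: size 36, value 170
- 2×option 1 + 1×option 2 + 3×option 3: size 39, value 170
Best: 170 pts.

170 pts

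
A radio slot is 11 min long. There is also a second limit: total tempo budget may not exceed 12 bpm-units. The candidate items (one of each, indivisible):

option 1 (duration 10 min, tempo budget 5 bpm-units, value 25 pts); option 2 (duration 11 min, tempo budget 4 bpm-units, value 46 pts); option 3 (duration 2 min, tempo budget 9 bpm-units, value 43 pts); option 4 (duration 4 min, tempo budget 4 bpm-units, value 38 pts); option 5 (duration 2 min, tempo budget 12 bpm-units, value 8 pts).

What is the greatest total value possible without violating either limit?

Feasible sets respecting both limits:
- option 2: duration 11, tempo budget 4, value 46
- option 3: duration 2, tempo budget 9, value 43
- option 4: duration 4, tempo budget 4, value 38
Best: 46 pts.

46 pts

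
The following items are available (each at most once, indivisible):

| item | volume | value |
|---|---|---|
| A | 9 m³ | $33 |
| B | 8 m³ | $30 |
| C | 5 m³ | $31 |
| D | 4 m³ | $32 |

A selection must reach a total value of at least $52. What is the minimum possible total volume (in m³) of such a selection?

9

Subsets with value ≥ 52, sorted by total volume:
- C+D: volume 9, value 63
- B+D: volume 12, value 62
- A+D: volume 13, value 65
Minimum volume: 9 m³.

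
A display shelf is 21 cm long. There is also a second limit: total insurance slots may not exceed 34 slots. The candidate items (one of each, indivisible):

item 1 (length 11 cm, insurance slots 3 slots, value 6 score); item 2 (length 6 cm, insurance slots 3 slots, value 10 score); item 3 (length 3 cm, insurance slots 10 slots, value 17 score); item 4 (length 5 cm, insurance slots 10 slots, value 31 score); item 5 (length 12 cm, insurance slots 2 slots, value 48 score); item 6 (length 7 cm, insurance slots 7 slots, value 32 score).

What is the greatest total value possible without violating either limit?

96 score

Feasible sets respecting both limits:
- item 3+item 4+item 5: length 20, insurance slots 22, value 96
- item 2+item 3+item 4+item 6: length 21, insurance slots 30, value 90
- item 3+item 4+item 6: length 15, insurance slots 27, value 80
Best: 96 score.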